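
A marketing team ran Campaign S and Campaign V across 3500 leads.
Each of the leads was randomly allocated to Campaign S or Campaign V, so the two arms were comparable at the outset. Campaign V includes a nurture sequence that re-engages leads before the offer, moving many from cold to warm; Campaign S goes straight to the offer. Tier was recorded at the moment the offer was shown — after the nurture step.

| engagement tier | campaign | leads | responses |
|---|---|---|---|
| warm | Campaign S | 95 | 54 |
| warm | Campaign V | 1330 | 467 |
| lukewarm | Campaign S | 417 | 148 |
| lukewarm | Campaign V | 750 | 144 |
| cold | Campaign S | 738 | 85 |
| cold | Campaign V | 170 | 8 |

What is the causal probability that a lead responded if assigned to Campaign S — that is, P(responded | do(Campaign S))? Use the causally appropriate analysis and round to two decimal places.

0.23

The stratified and pooled comparisons disagree (Campaign S wins within each engagement tier; Campaign V wins overall), so the answer turns on the causal role of engagement tier.
Engagement tier is downstream of the campaign. One should not condition on a consequence of treatment, so the overall rates are the right comparison.
So P(outcome | do(Campaign S)) is just the pooled rate for Campaign S: 287/1250 = 0.230.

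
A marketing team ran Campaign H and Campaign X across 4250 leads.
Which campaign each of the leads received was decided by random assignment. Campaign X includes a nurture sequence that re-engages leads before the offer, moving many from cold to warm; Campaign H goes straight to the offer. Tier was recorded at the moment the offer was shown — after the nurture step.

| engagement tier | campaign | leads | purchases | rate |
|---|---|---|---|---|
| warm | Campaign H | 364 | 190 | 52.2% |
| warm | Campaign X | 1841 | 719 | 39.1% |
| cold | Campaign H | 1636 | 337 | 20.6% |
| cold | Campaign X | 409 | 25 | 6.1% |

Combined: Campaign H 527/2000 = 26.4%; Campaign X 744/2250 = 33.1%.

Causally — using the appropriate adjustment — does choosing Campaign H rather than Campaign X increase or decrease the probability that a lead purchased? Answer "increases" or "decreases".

decreases

The stratified and pooled comparisons disagree (Campaign H wins within each engagement tier; Campaign X wins overall), so the answer turns on the causal role of engagement tier.
Engagement tier is downstream of the campaign. One should not condition on a consequence of treatment, so the overall rates are the right comparison.
Pooled: Campaign H 26.4% vs Campaign X 33.1%; Campaign X is higher overall.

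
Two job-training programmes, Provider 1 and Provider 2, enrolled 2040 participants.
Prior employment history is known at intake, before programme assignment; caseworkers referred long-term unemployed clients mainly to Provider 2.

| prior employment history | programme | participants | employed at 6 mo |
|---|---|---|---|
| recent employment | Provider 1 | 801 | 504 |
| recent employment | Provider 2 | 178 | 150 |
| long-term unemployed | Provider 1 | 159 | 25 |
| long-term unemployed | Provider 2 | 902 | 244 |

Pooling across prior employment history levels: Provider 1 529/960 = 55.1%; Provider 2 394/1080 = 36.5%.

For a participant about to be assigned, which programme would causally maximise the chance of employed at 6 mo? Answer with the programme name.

Within every prior employment history level Provider 2 has the higher rate, yet pooled Provider 1 does — Simpson's reversal.
Prior employment history differs across programmes for reasons unrelated to any effect of the programme itself, and it separately predicts the outcome — a classic confounder. We must compare within prior employment history levels.
Within each level — recent employment: 62.9% vs 84.3%; long-term unemployed: 15.7% vs 27.1% — Provider 2 is higher every time.

Provider 2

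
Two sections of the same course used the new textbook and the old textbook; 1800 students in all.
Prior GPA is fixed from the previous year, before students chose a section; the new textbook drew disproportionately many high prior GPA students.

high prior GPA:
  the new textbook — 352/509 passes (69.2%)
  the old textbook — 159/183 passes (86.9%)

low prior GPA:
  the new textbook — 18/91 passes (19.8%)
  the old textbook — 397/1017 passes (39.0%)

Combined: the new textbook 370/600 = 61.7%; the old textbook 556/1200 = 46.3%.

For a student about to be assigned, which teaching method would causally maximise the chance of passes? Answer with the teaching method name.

the old textbook

Prior GPA band differs across teaching methods for reasons unrelated to any effect of the teaching method itself, and it separately predicts the outcome — a classic confounder. We must compare within prior GPA band levels.
Within each level — high prior GPA: 69.2% vs 86.9%; low prior GPA: 19.8% vs 39.0% — the old textbook is higher every time.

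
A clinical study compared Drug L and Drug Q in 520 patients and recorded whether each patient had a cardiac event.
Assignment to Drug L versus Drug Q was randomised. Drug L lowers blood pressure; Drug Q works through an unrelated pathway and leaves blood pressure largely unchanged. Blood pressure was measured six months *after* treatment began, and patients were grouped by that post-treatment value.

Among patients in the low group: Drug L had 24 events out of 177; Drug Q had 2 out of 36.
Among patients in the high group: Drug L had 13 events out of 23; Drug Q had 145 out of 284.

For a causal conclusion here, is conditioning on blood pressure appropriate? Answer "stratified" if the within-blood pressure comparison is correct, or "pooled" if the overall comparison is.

The distribution of blood pressure is itself part of what the drug does — it is an intermediate outcome. Holding it fixed would remove that part of the effect; the total effect is the pooled difference.
Pooled: Drug L 18.5% vs Drug Q 45.9%; Drug L is lower overall.

pooled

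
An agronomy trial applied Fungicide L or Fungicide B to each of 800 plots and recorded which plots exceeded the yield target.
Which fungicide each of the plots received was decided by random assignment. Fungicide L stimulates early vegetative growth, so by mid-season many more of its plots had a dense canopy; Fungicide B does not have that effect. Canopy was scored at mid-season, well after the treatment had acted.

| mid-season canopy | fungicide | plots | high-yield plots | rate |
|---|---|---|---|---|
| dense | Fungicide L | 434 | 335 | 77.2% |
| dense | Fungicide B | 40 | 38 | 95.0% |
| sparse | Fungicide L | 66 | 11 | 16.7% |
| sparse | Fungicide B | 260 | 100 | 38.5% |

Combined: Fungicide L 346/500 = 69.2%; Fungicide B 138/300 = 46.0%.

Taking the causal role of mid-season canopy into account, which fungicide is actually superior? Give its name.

Fungicide L

Because the fungicide influences mid-season canopy, mid-season canopy is a post-treatment mediator, not a confounder. Stratifying on it would bias the estimate; the causal effect is the crude pooled difference.
Pooled: Fungicide L 69.2% vs Fungicide B 46.0%; Fungicide L is higher overall.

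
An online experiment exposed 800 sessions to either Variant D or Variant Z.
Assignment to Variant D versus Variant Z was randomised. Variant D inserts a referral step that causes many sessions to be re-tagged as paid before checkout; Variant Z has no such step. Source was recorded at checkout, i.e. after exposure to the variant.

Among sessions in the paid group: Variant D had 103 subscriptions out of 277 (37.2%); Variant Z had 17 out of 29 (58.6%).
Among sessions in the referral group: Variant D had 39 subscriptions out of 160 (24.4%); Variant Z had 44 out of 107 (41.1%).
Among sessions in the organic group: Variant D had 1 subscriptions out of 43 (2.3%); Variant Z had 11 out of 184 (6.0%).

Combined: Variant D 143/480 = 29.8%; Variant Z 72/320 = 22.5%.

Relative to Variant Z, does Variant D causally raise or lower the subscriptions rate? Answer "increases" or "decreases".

increases

The stratified and pooled comparisons disagree (Variant Z wins within each traffic source; Variant D wins overall), so the answer turns on the causal role of traffic source.
Traffic source is downstream of the variant. One should not condition on a consequence of treatment, so the overall rates are the right comparison.
Pooled: Variant D 29.8% vs Variant Z 22.5%; Variant D is higher overall.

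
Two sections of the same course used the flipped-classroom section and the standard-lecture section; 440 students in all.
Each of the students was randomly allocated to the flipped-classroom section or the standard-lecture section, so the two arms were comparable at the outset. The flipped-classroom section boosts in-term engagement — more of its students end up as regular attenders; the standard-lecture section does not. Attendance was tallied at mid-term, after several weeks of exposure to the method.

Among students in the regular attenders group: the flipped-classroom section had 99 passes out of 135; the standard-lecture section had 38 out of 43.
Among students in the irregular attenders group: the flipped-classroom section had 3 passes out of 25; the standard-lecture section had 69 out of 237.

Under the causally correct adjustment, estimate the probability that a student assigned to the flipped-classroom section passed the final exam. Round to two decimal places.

0.64

the standard-lecture section is higher inside every mid-term attendance stratum but the flipped-classroom section is higher in aggregate. Whether to stratify depends on how mid-term attendance relates to the teaching method.
Mid-term attendance is downstream of the teaching method. One should not condition on a consequence of treatment, so the overall rates are the right comparison.
So P(outcome | do(the flipped-classroom section)) is just the pooled rate for the flipped-classroom section: 102/160 = 0.637.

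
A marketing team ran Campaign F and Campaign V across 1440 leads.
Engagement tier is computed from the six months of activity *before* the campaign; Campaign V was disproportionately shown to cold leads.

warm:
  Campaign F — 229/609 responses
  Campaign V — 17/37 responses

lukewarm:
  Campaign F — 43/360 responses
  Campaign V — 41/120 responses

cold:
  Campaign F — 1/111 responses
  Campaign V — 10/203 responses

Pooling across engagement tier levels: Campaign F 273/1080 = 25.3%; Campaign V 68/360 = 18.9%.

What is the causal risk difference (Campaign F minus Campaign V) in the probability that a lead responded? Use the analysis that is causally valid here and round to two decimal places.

-0.12

The engagement tier-specific comparison favours Campaign V throughout, but the pooled figures favour Campaign F. The question is whether to condition on engagement tier.
The imbalance in engagement tier arose from how leads were allocated, not from anything the campaign did; and engagement tier independently affects the outcome. The pooled gap is confounded — condition on engagement tier.
Adjusting over the population distribution of engagement tier: 0.449·(0.376−0.459) + 0.333·(0.119−0.342) + 0.218·(0.009−0.049) = -0.120.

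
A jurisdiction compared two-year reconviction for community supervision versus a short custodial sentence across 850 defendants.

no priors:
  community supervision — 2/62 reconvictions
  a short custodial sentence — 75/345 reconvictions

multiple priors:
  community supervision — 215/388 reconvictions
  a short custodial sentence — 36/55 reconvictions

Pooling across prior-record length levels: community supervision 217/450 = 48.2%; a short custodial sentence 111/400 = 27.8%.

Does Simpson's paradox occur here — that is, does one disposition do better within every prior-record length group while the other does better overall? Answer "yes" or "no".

yes

Within each prior-record length level (no priors 3.2% vs 21.7%; multiple priors 55.4% vs 65.5%), community supervision has the lower rate every time. Pooled: 48.2% vs 27.8% — a short custodial sentence has the lower rate overall. The two comparisons disagree.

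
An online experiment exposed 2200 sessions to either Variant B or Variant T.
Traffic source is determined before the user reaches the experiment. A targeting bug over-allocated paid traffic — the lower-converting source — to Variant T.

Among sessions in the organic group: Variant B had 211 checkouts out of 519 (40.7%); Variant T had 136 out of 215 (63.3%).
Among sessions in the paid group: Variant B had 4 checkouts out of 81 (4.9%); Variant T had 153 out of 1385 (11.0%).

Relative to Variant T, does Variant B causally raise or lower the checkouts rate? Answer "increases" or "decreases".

decreases

Here traffic source is a common cause — it drives both which variant a case falls under and the outcome. The crude comparison mixes populations; the stratum-specific rates are the causally relevant ones.
Within each level — organic: 40.7% vs 63.3%; paid: 4.9% vs 11.0% — Variant T is higher every time.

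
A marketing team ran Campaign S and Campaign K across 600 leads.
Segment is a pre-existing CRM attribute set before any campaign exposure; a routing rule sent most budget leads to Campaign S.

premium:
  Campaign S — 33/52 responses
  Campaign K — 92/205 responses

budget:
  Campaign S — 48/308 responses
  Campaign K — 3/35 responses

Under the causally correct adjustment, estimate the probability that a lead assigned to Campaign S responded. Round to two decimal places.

0.36

The customer segment-specific comparison favours Campaign S throughout, but the pooled figures favour Campaign K. The question is whether to condition on customer segment.
Customer segment is set before the campaign has any effect — it is not caused by the campaign — and it independently drives the outcome. That makes it a confounder, so the causal comparison is within customer segment levels.
Standardising Campaign S to the population customer segment mix: 0.428·33/52 + 0.572·48/308 = 0.361.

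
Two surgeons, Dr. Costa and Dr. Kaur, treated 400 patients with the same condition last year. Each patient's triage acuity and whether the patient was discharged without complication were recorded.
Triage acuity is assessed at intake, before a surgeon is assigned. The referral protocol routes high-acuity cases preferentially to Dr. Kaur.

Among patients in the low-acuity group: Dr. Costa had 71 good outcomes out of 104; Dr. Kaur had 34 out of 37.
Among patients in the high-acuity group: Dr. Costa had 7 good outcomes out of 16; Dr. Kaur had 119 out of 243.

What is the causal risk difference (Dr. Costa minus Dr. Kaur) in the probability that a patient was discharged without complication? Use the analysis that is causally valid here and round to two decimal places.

Triage acuity differs across surgeons for reasons unrelated to any effect of the surgeon itself, and it separately predicts the outcome — a classic confounder. We must compare within triage acuity levels.
Adjusting over the population distribution of triage acuity: 0.352·(0.683−0.919) + 0.647·(0.438−0.490) = -0.117.

-0.12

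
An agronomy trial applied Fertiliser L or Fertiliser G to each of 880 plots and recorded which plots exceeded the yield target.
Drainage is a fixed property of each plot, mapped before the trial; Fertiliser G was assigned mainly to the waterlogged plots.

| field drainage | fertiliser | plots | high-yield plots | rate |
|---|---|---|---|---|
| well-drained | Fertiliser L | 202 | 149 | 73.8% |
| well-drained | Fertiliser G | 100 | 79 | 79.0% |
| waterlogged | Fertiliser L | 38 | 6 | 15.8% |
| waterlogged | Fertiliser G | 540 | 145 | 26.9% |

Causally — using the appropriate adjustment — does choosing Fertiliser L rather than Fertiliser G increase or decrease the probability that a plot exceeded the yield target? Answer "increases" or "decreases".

decreases

Since field drainage is a pre-existing factor (not a product of the fertiliser) and it affects the outcome on its own, it is a confounder. The stratified rates, not the pooled rate, identify the causal effect.
Within each level — well-drained: 73.8% vs 79.0%; waterlogged: 15.8% vs 26.9% — Fertiliser G is higher every time.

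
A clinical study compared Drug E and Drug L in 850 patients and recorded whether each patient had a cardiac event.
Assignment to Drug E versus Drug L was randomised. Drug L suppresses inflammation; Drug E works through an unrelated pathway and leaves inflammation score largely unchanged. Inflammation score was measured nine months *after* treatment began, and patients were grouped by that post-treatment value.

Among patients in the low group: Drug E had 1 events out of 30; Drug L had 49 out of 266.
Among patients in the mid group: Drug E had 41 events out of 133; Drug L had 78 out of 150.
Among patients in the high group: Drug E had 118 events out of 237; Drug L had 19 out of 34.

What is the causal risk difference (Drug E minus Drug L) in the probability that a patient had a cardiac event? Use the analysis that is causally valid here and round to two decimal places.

+0.08

Drug E is lower inside every inflammation score stratum but Drug L is lower in aggregate. Whether to stratify depends on how inflammation score relates to the drug.
The distribution of inflammation score is itself part of what the drug does — it is an intermediate outcome. Holding it fixed would remove that part of the effect; the total effect is the pooled difference.
The causal difference is the pooled difference: 0.400 − 0.324 = +0.076.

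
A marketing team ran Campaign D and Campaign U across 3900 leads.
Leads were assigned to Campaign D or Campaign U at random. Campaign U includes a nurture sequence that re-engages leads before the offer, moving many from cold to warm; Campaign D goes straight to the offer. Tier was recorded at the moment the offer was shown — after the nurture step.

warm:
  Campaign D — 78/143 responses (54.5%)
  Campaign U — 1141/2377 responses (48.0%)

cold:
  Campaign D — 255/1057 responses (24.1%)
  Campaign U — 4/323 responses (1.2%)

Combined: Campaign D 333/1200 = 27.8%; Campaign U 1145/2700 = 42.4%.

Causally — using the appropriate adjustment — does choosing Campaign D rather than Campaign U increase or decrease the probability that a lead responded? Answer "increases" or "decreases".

Within every engagement tier level Campaign D has the higher rate, yet pooled Campaign U does — Simpson's reversal.
The distribution of engagement tier is itself part of what the campaign does — it is an intermediate outcome. Holding it fixed would remove that part of the effect; the total effect is the pooled difference.
Pooled: Campaign D 27.8% vs Campaign U 42.4%; Campaign U is higher overall.

decreases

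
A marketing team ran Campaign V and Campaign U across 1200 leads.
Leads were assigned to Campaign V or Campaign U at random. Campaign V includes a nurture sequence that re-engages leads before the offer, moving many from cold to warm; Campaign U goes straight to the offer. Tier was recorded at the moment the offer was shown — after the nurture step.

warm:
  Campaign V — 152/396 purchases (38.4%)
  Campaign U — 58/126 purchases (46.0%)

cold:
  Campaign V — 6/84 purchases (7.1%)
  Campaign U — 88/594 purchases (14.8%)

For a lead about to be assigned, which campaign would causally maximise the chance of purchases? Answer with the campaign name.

Stratifying would compare campaigns among leads the campaigns themselves sorted into engagement tier groups — a form of selection on an intermediate. The unconditioned pooled rates give the total causal effect.
Pooled: Campaign V 32.9% vs Campaign U 20.3%; Campaign V is higher overall.

Campaign V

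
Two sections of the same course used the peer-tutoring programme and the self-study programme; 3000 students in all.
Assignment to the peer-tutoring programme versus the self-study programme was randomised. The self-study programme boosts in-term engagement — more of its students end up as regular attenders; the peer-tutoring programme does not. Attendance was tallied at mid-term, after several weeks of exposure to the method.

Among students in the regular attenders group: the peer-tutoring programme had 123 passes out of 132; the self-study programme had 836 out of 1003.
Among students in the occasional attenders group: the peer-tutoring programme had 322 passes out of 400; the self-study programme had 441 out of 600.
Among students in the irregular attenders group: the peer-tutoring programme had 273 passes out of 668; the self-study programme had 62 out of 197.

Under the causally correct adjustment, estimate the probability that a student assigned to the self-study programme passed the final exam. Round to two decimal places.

Within every mid-term attendance level the peer-tutoring programme has the higher rate, yet pooled the self-study programme does — Simpson's reversal.
Stratifying would compare teaching methods among students the teaching methods themselves sorted into mid-term attendance groups — a form of selection on an intermediate. The unconditioned pooled rates give the total causal effect.
So P(outcome | do(the self-study programme)) is just the pooled rate for the self-study programme: 1339/1800 = 0.744.

0.74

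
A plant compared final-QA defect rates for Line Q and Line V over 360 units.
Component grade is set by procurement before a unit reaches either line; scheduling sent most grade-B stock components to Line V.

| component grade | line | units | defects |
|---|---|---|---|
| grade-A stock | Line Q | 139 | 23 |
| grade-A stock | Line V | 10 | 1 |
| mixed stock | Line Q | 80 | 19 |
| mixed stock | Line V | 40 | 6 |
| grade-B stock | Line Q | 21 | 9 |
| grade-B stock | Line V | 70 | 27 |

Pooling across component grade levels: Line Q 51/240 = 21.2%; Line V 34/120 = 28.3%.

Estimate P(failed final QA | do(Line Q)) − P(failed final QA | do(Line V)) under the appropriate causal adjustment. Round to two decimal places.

+0.07

Within every component grade level Line V has the lower rate, yet pooled Line Q does — Simpson's reversal.
Component grade is set before the line has any effect — it is not caused by the line — and it independently drives the outcome. That makes it a confounder, so the causal comparison is within component grade levels.
Adjusting over the population distribution of component grade: 0.414·(0.165−0.100) + 0.333·(0.237−0.150) + 0.253·(0.429−0.386) = +0.067.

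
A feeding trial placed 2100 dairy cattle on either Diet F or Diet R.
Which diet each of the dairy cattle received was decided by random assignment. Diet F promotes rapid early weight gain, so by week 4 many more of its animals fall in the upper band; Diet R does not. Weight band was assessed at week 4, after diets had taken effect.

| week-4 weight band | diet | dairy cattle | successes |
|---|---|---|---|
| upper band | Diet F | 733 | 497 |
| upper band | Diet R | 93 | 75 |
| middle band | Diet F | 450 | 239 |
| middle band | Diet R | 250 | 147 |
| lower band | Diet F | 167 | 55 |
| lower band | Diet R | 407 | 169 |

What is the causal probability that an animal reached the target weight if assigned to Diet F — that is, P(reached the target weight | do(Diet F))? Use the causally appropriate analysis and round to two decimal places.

0.59

The week-4 weight band-specific comparison favours Diet R throughout, but the pooled figures favour Diet F. The question is whether to condition on week-4 weight band.
Week-4 weight band is recorded after the diet and is itself shifted by it — it sits on the causal path from diet to outcome. Conditioning on a mediator would strip out part of the effect we want; the pooled comparison gives the total causal effect.
So P(outcome | do(Diet F)) is just the pooled rate for Diet F: 791/1350 = 0.586.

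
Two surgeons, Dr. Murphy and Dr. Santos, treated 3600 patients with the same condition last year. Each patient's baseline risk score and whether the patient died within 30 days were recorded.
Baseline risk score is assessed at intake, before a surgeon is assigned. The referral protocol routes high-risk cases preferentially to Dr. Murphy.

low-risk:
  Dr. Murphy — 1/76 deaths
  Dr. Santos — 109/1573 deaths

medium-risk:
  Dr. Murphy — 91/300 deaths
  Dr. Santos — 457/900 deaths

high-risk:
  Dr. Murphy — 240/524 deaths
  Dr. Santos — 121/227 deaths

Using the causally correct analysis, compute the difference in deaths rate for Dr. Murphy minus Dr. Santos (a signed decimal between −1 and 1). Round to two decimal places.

Baseline risk score is set before the surgeon has any effect — it is not caused by the surgeon — and it independently drives the outcome. That makes it a confounder, so the causal comparison is within baseline risk score levels.
Adjusting over the population distribution of baseline risk score: 0.458·(0.013−0.069) + 0.333·(0.303−0.508) + 0.209·(0.458−0.533) = -0.110.

-0.11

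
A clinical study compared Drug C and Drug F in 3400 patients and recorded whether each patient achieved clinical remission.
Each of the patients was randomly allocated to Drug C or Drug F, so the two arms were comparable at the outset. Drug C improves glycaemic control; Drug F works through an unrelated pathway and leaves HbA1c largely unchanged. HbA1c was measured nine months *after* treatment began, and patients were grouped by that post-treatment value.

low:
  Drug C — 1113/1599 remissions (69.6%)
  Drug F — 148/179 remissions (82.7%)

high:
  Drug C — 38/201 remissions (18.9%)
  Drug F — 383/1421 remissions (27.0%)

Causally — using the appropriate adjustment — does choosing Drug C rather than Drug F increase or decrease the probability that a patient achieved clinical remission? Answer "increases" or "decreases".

increases

The stratified and pooled comparisons disagree (Drug F wins within each HbA1c; Drug C wins overall), so the answer turns on the causal role of HbA1c.
Because the drug influences HbA1c, HbA1c is a post-treatment mediator, not a confounder. Stratifying on it would bias the estimate; the causal effect is the crude pooled difference.
Pooled: Drug C 63.9% vs Drug F 33.2%; Drug C is higher overall.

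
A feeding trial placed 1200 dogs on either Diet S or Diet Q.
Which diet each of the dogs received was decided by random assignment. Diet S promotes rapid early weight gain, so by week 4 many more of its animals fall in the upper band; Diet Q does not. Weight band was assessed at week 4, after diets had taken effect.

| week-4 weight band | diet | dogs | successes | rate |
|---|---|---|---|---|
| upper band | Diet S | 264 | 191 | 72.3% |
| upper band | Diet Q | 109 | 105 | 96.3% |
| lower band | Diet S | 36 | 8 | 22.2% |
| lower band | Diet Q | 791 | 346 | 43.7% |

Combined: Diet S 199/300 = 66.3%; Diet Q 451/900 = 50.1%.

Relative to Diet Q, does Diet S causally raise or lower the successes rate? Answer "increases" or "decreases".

The stratified and pooled comparisons disagree (Diet Q wins within each week-4 weight band; Diet S wins overall), so the answer turns on the causal role of week-4 weight band.
Week-4 weight band lies on the pathway diet → week-4 weight band → outcome, so adjusting for it blocks the indirect effect. For the total causal effect of diet, use the unadjusted pooled rates.
Pooled: Diet S 66.3% vs Diet Q 50.1%; Diet S is higher overall.

increases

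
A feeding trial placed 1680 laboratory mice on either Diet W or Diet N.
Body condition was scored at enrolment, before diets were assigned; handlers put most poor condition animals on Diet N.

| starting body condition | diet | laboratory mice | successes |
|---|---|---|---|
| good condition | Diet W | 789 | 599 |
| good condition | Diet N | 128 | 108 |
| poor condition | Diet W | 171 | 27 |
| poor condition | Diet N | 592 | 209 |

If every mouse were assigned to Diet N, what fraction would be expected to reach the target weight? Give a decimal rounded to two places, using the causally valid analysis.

Within every starting body condition level Diet N has the higher rate, yet pooled Diet W does — Simpson's reversal.
Starting body condition differs across diets for reasons unrelated to any effect of the diet itself, and it separately predicts the outcome — a classic confounder. We must compare within starting body condition levels.
Standardising Diet N to the population starting body condition mix: 0.546·108/128 + 0.454·209/592 = 0.621.

0.62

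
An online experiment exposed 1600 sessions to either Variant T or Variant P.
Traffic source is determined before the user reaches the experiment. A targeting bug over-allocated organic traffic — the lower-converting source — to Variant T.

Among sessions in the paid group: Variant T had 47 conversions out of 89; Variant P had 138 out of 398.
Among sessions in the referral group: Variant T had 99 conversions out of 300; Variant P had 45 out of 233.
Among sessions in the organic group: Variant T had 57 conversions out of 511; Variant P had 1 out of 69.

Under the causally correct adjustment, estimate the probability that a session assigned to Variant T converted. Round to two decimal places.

Traffic source satisfies the back-door criterion: it is not a descendant of the variant, and it blocks the spurious path from variant to outcome. Adjusting for it (i.e., using the within-traffic source rates) gives the causal effect.
Standardising Variant T to the population traffic source mix: 0.304·47/89 + 0.333·99/300 + 0.362·57/511 = 0.311.

0.31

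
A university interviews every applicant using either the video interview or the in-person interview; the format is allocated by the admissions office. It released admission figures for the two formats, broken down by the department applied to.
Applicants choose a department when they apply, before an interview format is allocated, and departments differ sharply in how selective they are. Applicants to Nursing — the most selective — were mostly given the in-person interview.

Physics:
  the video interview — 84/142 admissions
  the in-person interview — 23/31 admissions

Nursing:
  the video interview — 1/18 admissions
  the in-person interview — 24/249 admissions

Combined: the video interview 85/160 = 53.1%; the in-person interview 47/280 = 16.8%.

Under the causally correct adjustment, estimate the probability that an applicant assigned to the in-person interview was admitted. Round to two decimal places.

Department satisfies the back-door criterion: it is not a descendant of the interview format, and it blocks the spurious path from interview format to outcome. Adjusting for it (i.e., using the within-department rates) gives the causal effect.
Standardising the in-person interview to the population department mix: 0.393·23/31 + 0.607·24/249 = 0.350.

0.35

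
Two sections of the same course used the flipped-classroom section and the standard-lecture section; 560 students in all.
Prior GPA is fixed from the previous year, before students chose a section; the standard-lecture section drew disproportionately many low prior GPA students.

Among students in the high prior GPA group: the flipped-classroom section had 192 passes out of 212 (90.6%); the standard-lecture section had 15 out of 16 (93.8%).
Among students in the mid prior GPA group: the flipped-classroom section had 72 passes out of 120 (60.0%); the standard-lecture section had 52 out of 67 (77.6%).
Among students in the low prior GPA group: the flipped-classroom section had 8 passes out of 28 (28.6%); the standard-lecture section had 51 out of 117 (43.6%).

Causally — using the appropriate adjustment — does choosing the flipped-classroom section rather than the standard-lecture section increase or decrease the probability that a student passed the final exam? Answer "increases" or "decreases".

Since prior GPA band is a pre-existing factor (not a product of the teaching method) and it affects the outcome on its own, it is a confounder. The stratified rates, not the pooled rate, identify the causal effect.
Within each level — high prior GPA: 90.6% vs 93.8%; mid prior GPA: 60.0% vs 77.6%; low prior GPA: 28.6% vs 43.6% — the standard-lecture section is higher every time.

decreases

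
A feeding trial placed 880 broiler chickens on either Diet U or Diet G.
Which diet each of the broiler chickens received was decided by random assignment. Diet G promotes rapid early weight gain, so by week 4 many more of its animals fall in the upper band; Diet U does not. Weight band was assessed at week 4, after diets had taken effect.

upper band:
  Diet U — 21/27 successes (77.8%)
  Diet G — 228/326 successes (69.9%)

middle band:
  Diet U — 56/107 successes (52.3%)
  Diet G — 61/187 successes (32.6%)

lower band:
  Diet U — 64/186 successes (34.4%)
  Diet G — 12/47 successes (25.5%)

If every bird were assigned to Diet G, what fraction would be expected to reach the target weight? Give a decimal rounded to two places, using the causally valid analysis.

0.54

Because the diet influences week-4 weight band, week-4 weight band is a post-treatment mediator, not a confounder. Stratifying on it would bias the estimate; the causal effect is the crude pooled difference.
So P(outcome | do(Diet G)) is just the pooled rate for Diet G: 301/560 = 0.537.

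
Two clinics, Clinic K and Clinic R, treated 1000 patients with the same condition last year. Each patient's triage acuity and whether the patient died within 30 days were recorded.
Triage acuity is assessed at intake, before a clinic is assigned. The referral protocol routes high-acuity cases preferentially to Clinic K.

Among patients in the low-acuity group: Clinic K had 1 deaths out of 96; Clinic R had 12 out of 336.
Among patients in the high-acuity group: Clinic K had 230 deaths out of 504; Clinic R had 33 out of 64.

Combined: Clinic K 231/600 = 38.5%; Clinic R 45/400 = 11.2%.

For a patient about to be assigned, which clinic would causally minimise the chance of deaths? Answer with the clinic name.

The triage acuity-specific comparison favours Clinic K throughout, but the pooled figures favour Clinic R. The question is whether to condition on triage acuity.
Nothing the clinic does changes triage acuity; the imbalance is an allocation artefact. With triage acuity also predicting the outcome, the pooled figure is confounded, and the within-stratum comparison is the causal one.
Within each level — low-acuity: 1.0% vs 3.6%; high-acuity: 45.6% vs 51.6% — Clinic K is lower every time.

Clinic K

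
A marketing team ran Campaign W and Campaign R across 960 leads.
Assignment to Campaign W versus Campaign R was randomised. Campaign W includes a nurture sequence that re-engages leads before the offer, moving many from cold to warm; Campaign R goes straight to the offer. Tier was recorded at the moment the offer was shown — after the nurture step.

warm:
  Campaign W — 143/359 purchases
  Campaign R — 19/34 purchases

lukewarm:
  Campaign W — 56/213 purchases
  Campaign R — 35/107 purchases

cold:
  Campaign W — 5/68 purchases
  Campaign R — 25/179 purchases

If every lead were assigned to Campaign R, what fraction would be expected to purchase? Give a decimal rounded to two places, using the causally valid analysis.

Engagement tier is downstream of the campaign. One should not condition on a consequence of treatment, so the overall rates are the right comparison.
So P(outcome | do(Campaign R)) is just the pooled rate for Campaign R: 79/320 = 0.247.

0.25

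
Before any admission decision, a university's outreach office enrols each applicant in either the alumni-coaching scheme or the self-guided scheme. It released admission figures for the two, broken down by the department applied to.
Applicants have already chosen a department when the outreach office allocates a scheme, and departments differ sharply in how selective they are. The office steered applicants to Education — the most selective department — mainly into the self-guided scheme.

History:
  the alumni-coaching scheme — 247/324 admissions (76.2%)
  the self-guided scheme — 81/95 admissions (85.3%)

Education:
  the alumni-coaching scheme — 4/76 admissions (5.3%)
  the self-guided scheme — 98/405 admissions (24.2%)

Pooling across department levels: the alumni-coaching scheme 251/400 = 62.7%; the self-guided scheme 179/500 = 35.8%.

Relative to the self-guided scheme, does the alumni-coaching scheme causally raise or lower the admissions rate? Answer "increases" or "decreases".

The stratified and pooled comparisons disagree (the self-guided scheme wins within each department; the alumni-coaching scheme wins overall), so the answer turns on the causal role of department.
Department satisfies the back-door criterion: it is not a descendant of the outreach scheme, and it blocks the spurious path from outreach scheme to outcome. Adjusting for it (i.e., using the within-department rates) gives the causal effect.
Within each level — History: 76.2% vs 85.3%; Education: 5.3% vs 24.2% — the self-guided scheme is higher every time.

decreases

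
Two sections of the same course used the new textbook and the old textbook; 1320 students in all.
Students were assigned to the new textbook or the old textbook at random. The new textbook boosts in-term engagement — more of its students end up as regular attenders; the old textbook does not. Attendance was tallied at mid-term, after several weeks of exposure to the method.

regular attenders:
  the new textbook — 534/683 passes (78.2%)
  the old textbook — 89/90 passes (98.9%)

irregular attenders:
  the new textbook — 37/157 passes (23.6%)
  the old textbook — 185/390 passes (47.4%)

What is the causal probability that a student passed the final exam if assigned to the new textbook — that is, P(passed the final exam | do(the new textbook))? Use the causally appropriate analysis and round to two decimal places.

0.68

Mid-term attendance lies on the pathway teaching method → mid-term attendance → outcome, so adjusting for it blocks the indirect effect. For the total causal effect of teaching method, use the unadjusted pooled rates.
So P(outcome | do(the new textbook)) is just the pooled rate for the new textbook: 571/840 = 0.680.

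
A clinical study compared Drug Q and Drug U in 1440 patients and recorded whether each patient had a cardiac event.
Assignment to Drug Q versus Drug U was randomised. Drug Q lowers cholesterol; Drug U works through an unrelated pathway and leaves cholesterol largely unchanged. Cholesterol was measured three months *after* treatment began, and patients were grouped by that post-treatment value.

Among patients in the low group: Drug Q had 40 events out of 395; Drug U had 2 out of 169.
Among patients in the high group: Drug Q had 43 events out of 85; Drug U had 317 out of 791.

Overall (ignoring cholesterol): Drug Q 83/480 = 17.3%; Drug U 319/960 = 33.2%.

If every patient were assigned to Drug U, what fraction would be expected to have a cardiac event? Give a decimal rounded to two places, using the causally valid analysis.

0.33

Cholesterol is recorded after the drug and is itself shifted by it — it sits on the causal path from drug to outcome. Conditioning on a mediator would strip out part of the effect we want; the pooled comparison gives the total causal effect.
So P(outcome | do(Drug U)) is just the pooled rate for Drug U: 319/960 = 0.332.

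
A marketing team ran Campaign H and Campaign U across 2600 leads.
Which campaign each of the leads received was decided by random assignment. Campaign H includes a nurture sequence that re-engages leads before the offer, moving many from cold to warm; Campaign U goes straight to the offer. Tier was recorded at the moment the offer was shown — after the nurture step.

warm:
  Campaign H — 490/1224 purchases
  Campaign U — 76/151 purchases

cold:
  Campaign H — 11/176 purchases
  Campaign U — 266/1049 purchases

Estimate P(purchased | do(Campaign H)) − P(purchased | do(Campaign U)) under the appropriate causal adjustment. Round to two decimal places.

Within every engagement tier level Campaign U has the higher rate, yet pooled Campaign H does — Simpson's reversal.
The distribution of engagement tier is itself part of what the campaign does — it is an intermediate outcome. Holding it fixed would remove that part of the effect; the total effect is the pooled difference.
The causal difference is the pooled difference: 0.358 − 0.285 = +0.073.

+0.07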